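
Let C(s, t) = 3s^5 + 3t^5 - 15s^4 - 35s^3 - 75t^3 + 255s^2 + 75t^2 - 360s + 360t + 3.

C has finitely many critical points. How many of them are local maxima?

4

C separates as a function of s plus a function of t, so ∇C=0 decouples.
∂C/∂s = 15(s - 4)(s - 2)(s - 1)(s + 3) = 0 at s ∈ {-3, 1, 2, 4}; ∂C/∂t = 15(t - 3)(t - 2)(t + 1)(t + 4) = 0 at t ∈ {-4, -1, 2, 3}.
The Hessian is diagonal: diag(C_ss, C_tt). Second derivatives: C_ss(-3)=-2100, C_ss(1)=180, C_ss(2)=-150, C_ss(4)=630; C_tt(-4)=-1890, C_tt(-1)=540, C_tt(2)=-270, C_tt(3)=420.
Local maxima occur where both diagonal entries negative: (-3, -4), (-3, 2), (2, -4), (2, 2). Count: 4.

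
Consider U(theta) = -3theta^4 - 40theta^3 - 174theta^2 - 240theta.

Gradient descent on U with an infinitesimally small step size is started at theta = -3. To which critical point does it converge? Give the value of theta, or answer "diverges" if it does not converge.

-4

U'(theta) = -12(theta + 1)(theta + 4)(theta + 5), so U'(-3) = 48.
Gradient descent moves in the -U' direction, i.e. theta is decreasing.
The nearest critical point in that direction is theta = -4, where U'' = 36 > 0 (a local minimum). The iterate converges there.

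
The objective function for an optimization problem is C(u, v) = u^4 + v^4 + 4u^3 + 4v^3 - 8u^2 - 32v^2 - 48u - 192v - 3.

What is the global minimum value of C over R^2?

C(u,v) separates as P(u) + Q(v) − 3, so its minimum is min P + min Q − 3.
P'(u) = 4(u - 2)(u + 2)(u + 3) vanishes at u ∈ {-3, -2, 2}; Q'(v) = 4(v - 4)(v + 3)(v + 4) vanishes at v ∈ {-4, -3, 4}.
Local minima of P (where P''>0): P(-3)=45, P(2)=-80. Local minima of Q: Q(-4)=256, Q(4)=-768.
So the global minimum of C is P(2) + Q(4) − 3 = -80 − 768 − 3 = -851, attained at (2, 4).

-851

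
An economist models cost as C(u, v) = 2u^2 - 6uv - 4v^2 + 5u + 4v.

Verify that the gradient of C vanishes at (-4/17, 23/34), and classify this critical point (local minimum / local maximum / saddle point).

saddle point

∇C = (4u - 6v + 5, -6u - 8v + 4); substituting (-4/17, 23/34) gives ∇C = (0, 0), so (-4/17, 23/34) is indeed a critical point.
The Hessian of C is constant: H = [[4, -6], [-6, -8]].
det(H) = 4·(-8) − (-6)² = -68.
Since det(H) < 0, H is indefinite and the critical point is a saddle point.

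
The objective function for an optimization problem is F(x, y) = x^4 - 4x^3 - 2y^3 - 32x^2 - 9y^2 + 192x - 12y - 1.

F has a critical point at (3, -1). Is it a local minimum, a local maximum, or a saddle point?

local maximum

The mixed partial ∂²F/∂x∂y is 0, so the Hessian at any point is diag(F_xx, F_yy) = diag(4(3x^2 - 6x - 16), -6(2y + 3)).
At (3, -1): H = diag(-28, -6).
Both eigenvalues are negative, so H is negative definite: a local maximum.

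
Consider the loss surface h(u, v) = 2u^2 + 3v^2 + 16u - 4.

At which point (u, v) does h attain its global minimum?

h(u,v) separates as P(u) + Q(v) − 4, so its minimum is min P + min Q − 4.
P'(u) = 4u + 16 vanishes at u ∈ {-4}; Q'(v) = 6v vanishes at v ∈ {0}.
Local minima of P (where P''>0): P(-4)=-32. Local minima of Q: Q(0)=0.
So the global minimum of h is P(-4) + Q(0) − 4 = -32 + 0 − 4 = -36, attained at (-4, 0).

(-4, 0)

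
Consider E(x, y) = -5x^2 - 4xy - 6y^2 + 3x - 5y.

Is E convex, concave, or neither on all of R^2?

concave

E is quadratic, so its Hessian is the constant matrix H = [[-10, -4], [-4, -12]].
det(H) = 104, tr(H) = -22.
det(H) > 0 and tr(H) < 0, so H is negative definite everywhere: concave.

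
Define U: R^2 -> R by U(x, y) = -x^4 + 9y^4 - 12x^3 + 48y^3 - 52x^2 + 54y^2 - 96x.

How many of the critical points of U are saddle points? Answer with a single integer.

5

U separates as a function of x plus a function of y, so ∇U=0 decouples.
∂U/∂x = -4(x + 2)(x + 3)(x + 4) = 0 at x ∈ {-4, -3, -2}; ∂U/∂y = 36y(y + 1)(y + 3) = 0 at y ∈ {-3, -1, 0}.
The Hessian is diagonal: diag(U_xx, U_yy). Second derivatives: U_xx(-4)=-8, U_xx(-3)=4, U_xx(-2)=-8; U_yy(-3)=216, U_yy(-1)=-72, U_yy(0)=108.
Saddle points occur where the two diagonal entries have opposite signs: (-4, -3), (-4, 0), (-3, -1), (-2, -3), (-2, 0). Count: 5.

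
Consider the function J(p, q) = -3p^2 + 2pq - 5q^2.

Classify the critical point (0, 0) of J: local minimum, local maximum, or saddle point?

local maximum

The Hessian of J is constant: H = [[-6, 2], [2, -10]].
det(H) = (-6)·(-10) − 2² = 56.
det(H) > 0 and tr(H) = -16 < 0, so H is negative definite and the point is a local maximum.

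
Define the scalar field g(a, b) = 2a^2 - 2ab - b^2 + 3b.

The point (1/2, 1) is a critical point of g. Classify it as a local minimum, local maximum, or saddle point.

The Hessian of g is constant: H = [[4, -2], [-2, -2]].
det(H) = 4·(-2) − (-2)² = -12.
Since det(H) < 0, H is indefinite and the critical point is a saddle point.

saddle point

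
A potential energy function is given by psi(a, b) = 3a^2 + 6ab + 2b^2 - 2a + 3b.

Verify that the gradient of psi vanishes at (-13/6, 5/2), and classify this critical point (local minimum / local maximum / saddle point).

saddle point

∇psi = (6a + 6b - 2, 6a + 4b + 3); substituting (-13/6, 5/2) gives ∇psi = (0, 0), so (-13/6, 5/2) is indeed a critical point.
The Hessian of psi is constant: H = [[6, 6], [6, 4]].
det(H) = 6·4 − 6² = -12.
Since det(H) < 0, H is indefinite and the critical point is a saddle point.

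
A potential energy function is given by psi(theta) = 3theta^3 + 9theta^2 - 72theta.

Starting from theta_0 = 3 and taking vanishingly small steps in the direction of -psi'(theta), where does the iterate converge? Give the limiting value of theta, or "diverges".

psi'(theta) = 9(theta - 2)(theta + 4), so psi'(3) = 63.
Gradient descent moves in the -psi' direction, i.e. theta is decreasing.
The nearest critical point in that direction is theta = 2, where psi'' = 54 > 0 (a local minimum). The iterate converges there.

2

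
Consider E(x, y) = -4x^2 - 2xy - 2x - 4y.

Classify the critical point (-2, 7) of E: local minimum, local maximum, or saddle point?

saddle point

The Hessian of E is constant: H = [[-8, -2], [-2, 0]].
det(H) = (-8)·0 − (-2)² = -4.
Since det(H) < 0, H is indefinite and the critical point is a saddle point.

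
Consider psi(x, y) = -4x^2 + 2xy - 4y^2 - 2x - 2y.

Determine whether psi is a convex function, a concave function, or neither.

concave

psi is quadratic, so its Hessian is the constant matrix H = [[-8, 2], [2, -8]].
det(H) = 60, tr(H) = -16.
det(H) > 0 and tr(H) < 0, so H is negative definite everywhere: concave.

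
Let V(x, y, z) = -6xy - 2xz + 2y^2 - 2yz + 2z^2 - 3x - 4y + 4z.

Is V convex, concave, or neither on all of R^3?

neither

V is quadratic, so its Hessian is the constant matrix H = [[0, -6, -2], [-6, 4, -2], [-2, -2, 4]].
Leading principal minors: 0, -36, -208.
Neither pattern holds ⇒ H is indefinite ⇒ neither convex nor concave.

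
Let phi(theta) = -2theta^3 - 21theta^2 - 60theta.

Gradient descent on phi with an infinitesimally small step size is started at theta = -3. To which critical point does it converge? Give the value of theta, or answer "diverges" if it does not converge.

phi'(theta) = -6(theta + 2)(theta + 5), so phi'(-3) = 12.
Gradient descent moves in the -phi' direction, i.e. theta is decreasing.
The nearest critical point in that direction is theta = -5, where phi'' = 18 > 0 (a local minimum). The iterate converges there.

-5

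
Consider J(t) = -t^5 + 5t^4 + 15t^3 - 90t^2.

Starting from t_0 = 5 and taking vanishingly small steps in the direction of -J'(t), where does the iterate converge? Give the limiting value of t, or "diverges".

diverges

J'(t) = -5t(t - 4)(t - 3)(t + 3), so J'(5) = -400.
Gradient descent moves in the -J' direction, i.e. t is increasing.
There is no critical point above t=5, and J' keeps the same sign, so the iterate runs off to +∞.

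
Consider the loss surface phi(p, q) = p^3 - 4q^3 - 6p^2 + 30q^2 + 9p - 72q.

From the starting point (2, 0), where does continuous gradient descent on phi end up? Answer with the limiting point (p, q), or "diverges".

phi is separable, so gradient descent decouples: p follows -∂phi/∂p, q follows -∂phi/∂q.
∂phi/∂p = 3(p - 3)(p - 1); at p=2 this is -3, so p increases.
∂phi/∂q = -12(q - 3)(q - 2); at q=0 this is -72, so q increases.
p converges to its nearest critical value 3 (a local min of the p-part); q converges to 2. The iterate converges to (3, 2).

(3, 2)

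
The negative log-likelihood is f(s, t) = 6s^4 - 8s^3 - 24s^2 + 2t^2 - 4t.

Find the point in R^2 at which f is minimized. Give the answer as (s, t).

(2, 1)

f(s,t) separates as P(s) + Q(t), so its minimum is min P + min Q.
P'(s) = 24s(s - 2)(s + 1) vanishes at s ∈ {-1, 0, 2}; Q'(t) = 4(t - 1) vanishes at t ∈ {1}.
Local minima of P (where P''>0): P(-1)=-10, P(2)=-64. Local minima of Q: Q(1)=-2.
So the global minimum of f is P(2) + Q(1) = -64 − 2 = -66, attained at (2, 1).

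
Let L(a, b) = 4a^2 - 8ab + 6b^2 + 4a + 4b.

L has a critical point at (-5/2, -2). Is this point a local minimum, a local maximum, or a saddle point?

The Hessian of L is constant: H = [[8, -8], [-8, 12]].
det(H) = 8·12 − (-8)² = 32.
det(H) > 0 and tr(H) = 20 > 0, so H is positive definite and the point is a local minimum.

local minimum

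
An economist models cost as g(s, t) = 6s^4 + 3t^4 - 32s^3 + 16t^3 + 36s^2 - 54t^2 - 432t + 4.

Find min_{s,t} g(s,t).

-1157

g(s,t) separates as P(s) + Q(t) + 4, so its minimum is min P + min Q + 4.
P'(s) = 24s(s - 3)(s - 1) vanishes at s ∈ {0, 1, 3}; Q'(t) = 12(t - 3)(t + 3)(t + 4) vanishes at t ∈ {-4, -3, 3}.
Local minima of P (where P''>0): P(0)=0, P(3)=-54. Local minima of Q: Q(-4)=608, Q(3)=-1107.
So the global minimum of g is P(3) + Q(3) + 4 = -54 − 1107 + 4 = -1157, attained at (3, 3).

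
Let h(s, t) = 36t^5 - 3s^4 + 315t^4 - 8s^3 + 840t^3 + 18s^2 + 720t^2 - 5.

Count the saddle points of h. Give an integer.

6

h separates as a function of s plus a function of t, so ∇h=0 decouples.
∂h/∂s = -12s(s - 1)(s + 3) = 0 at s ∈ {-3, 0, 1}; ∂h/∂t = 180t(t + 1)(t + 2)(t + 4) = 0 at t ∈ {-4, -2, -1, 0}.
The Hessian is diagonal: diag(h_ss, h_tt). Second derivatives: h_ss(-3)=-144, h_ss(0)=36, h_ss(1)=-48; h_tt(-4)=-4320, h_tt(-2)=720, h_tt(-1)=-540, h_tt(0)=1440.
Saddle points occur where the two diagonal entries have opposite signs: (-3, -2), (-3, 0), (0, -4), (0, -1), (1, -2), (1, 0). Count: 6.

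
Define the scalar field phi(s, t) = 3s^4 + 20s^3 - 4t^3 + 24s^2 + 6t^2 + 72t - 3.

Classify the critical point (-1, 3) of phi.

local maximum

The mixed partial ∂²phi/∂s∂t is 0, so the Hessian at any point is diag(phi_ss, phi_tt) = diag(12(3s^2 + 10s + 4), 12(-2t + 1)).
At (-1, 3): H = diag(-36, -60).
Both eigenvalues are negative, so H is negative definite: a local maximum.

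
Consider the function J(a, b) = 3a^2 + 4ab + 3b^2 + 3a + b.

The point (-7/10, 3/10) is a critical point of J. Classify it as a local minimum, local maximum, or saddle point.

local minimum

The Hessian of J is constant: H = [[6, 4], [4, 6]].
det(H) = 6·6 − 4² = 20.
det(H) > 0 and tr(H) = 12 > 0, so H is positive definite and the point is a local minimum.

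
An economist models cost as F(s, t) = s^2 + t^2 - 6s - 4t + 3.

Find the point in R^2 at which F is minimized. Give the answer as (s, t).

F(s,t) separates as P(s) + Q(t) + 3, so its minimum is min P + min Q + 3.
P'(s) = 2s - 6 vanishes at s ∈ {3}; Q'(t) = 2(t - 2) vanishes at t ∈ {2}.
Local minima of P (where P''>0): P(3)=-9. Local minima of Q: Q(2)=-4.
So the global minimum of F is P(3) + Q(2) + 3 = -9 − 4 + 3 = -10, attained at (3, 2).

(3, 2)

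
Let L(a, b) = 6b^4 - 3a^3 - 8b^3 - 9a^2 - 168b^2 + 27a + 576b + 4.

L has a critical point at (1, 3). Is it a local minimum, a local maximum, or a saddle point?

saddle point

The mixed partial ∂²L/∂a∂b is 0, so the Hessian at any point is diag(L_aa, L_bb) = diag(-18(a + 1), 24(3b^2 - 2b - 14)).
At (1, 3): H = diag(-36, 168).
The eigenvalues have opposite signs, so H is indefinite: a saddle point.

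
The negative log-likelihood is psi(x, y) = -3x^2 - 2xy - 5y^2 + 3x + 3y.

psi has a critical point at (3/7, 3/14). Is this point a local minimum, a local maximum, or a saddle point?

The Hessian of psi is constant: H = [[-6, -2], [-2, -10]].
det(H) = (-6)·(-10) − (-2)² = 56.
det(H) > 0 and tr(H) = -16 < 0, so H is negative definite and the point is a local maximum.

local maximum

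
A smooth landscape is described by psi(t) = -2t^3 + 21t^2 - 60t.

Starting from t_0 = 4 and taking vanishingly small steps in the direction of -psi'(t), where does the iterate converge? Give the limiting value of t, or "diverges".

psi'(t) = -6(t - 5)(t - 2), so psi'(4) = 12.
Gradient descent moves in the -psi' direction, i.e. t is decreasing.
The nearest critical point in that direction is t = 2, where psi'' = 18 > 0 (a local minimum). The iterate converges there.

2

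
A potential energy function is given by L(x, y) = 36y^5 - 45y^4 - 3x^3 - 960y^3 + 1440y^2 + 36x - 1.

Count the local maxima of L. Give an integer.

2

L separates as a function of x plus a function of y, so ∇L=0 decouples.
∂L/∂x = -9(x - 2)(x + 2) = 0 at x ∈ {-2, 2}; ∂L/∂y = 180y(y - 4)(y - 1)(y + 4) = 0 at y ∈ {-4, 0, 1, 4}.
The Hessian is diagonal: diag(L_xx, L_yy). Second derivatives: L_xx(-2)=36, L_xx(2)=-36; L_yy(-4)=-28800, L_yy(0)=2880, L_yy(1)=-2700, L_yy(4)=17280.
Local maxima occur where both diagonal entries negative: (2, -4), (2, 1). Count: 2.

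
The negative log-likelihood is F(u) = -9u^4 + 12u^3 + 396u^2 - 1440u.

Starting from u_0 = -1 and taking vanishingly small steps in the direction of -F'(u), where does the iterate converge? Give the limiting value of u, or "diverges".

2

F'(u) = -36(u - 4)(u - 2)(u + 5), so F'(-1) = -2160.
Gradient descent moves in the -F' direction, i.e. u is increasing.
The nearest critical point in that direction is u = 2, where F'' = 504 > 0 (a local minimum). The iterate converges there.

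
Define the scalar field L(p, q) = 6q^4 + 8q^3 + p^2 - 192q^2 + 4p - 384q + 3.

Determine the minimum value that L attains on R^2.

L(p,q) separates as A(p) + B(q) + 3, so its minimum is min A + min B + 3.
A'(p) = 2p + 4 vanishes at p ∈ {-2}; B'(q) = 24(q - 4)(q + 1)(q + 4) vanishes at q ∈ {-4, -1, 4}.
Local minima of A (where A''>0): A(-2)=-4. Local minima of B: B(-4)=-512, B(4)=-2560.
So the global minimum of L is A(-2) + B(4) + 3 = -4 − 2560 + 3 = -2561, attained at (-2, 4).

-2561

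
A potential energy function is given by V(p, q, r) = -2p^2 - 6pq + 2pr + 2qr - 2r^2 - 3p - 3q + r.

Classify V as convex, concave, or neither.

V is quadratic, so its Hessian is the constant matrix H = [[-4, -6, 2], [-6, 0, 2], [2, 2, -4]].
Leading principal minors: -4, -36, 112.
Neither pattern holds ⇒ H is indefinite ⇒ neither convex nor concave.

neither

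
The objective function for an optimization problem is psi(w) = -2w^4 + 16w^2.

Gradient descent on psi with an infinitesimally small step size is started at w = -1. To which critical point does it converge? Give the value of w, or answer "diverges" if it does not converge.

psi'(w) = -8w(w - 2)(w + 2), so psi'(-1) = -24.
Gradient descent moves in the -psi' direction, i.e. w is increasing.
The nearest critical point in that direction is w = 0, where psi'' = 32 > 0 (a local minimum). The iterate converges there.

0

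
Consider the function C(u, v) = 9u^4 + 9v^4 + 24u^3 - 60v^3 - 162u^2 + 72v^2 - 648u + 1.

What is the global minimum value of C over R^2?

C(u,v) separates as P(u) + Q(v) + 1, so its minimum is min P + min Q + 1.
P'(u) = 36(u - 3)(u + 2)(u + 3) vanishes at u ∈ {-3, -2, 3}; Q'(v) = 36v(v - 4)(v - 1) vanishes at v ∈ {0, 1, 4}.
Local minima of P (where P''>0): P(-3)=567, P(3)=-2025. Local minima of Q: Q(0)=0, Q(4)=-384.
So the global minimum of C is P(3) + Q(4) + 1 = -2025 − 384 + 1 = -2408, attained at (3, 4).

-2408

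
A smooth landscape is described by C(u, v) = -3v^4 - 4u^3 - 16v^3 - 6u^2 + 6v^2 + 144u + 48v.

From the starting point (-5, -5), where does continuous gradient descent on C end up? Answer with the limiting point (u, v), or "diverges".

diverges

C is separable, so gradient descent decouples: u follows -∂C/∂u, v follows -∂C/∂v.
∂C/∂u = -12(u - 3)(u + 4); at u=-5 this is -96, so u increases.
∂C/∂v = -12(v - 1)(v + 1)(v + 4); at v=-5 this is 288, so v decreases.
The v-coordinate has no critical point in that direction and runs off to infinity.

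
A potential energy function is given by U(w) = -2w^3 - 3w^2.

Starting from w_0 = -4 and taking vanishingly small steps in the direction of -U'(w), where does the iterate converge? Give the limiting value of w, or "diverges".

-1

U'(w) = -6w(w + 1), so U'(-4) = -72.
Gradient descent moves in the -U' direction, i.e. w is increasing.
The nearest critical point in that direction is w = -1, where U'' = 6 > 0 (a local minimum). The iterate converges there.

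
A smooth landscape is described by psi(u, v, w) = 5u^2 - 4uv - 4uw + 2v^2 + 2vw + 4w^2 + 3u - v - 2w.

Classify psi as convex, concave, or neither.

psi is quadratic, so its Hessian is the constant matrix H = [[10, -4, -4], [-4, 4, 2], [-4, 2, 8]].
Leading principal minors: 10, 24, 152.
All positive ⇒ H ≻ 0 ⇒ convex.

convex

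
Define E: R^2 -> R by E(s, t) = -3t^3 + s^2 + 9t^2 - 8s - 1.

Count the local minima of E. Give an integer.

E separates as a function of s plus a function of t, so ∇E=0 decouples.
∂E/∂s = 2(s - 4) = 0 at s ∈ {4}; ∂E/∂t = -9t(t - 2) = 0 at t ∈ {0, 2}.
The Hessian is diagonal: diag(E_ss, E_tt). Second derivatives: E_ss(4)=2; E_tt(0)=18, E_tt(2)=-18.
Local minima occur where both diagonal entries positive: (4, 0). Count: 1.

1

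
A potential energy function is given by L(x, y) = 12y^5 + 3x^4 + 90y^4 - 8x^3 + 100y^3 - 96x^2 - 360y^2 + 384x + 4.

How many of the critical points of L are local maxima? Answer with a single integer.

2

L separates as a function of x plus a function of y, so ∇L=0 decouples.
∂L/∂x = 12(x - 4)(x - 2)(x + 4) = 0 at x ∈ {-4, 2, 4}; ∂L/∂y = 60y(y - 1)(y + 3)(y + 4) = 0 at y ∈ {-4, -3, 0, 1}.
The Hessian is diagonal: diag(L_xx, L_yy). Second derivatives: L_xx(-4)=576, L_xx(2)=-144, L_xx(4)=192; L_yy(-4)=-1200, L_yy(-3)=720, L_yy(0)=-720, L_yy(1)=1200.
Local maxima occur where both diagonal entries negative: (2, -4), (2, 0). Count: 2.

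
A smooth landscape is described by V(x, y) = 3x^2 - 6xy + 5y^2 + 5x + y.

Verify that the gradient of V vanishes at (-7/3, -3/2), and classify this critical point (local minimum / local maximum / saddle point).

local minimum

∇V = (6x - 6y + 5, -6x + 10y + 1); substituting (-7/3, -3/2) gives ∇V = (0, 0), so (-7/3, -3/2) is indeed a critical point.
The Hessian of V is constant: H = [[6, -6], [-6, 10]].
det(H) = 6·10 − (-6)² = 24.
det(H) > 0 and tr(H) = 16 > 0, so H is positive definite and the point is a local minimum.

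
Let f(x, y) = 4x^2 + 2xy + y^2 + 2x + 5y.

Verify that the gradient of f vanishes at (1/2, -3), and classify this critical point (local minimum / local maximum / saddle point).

local minimum

∇f = (8x + 2y + 2, 2x + 2y + 5); substituting (1/2, -3) gives ∇f = (0, 0), so (1/2, -3) is indeed a critical point.
The Hessian of f is constant: H = [[8, 2], [2, 2]].
det(H) = 8·2 − 2² = 12.
det(H) > 0 and tr(H) = 10 > 0, so H is positive definite and the point is a local minimum.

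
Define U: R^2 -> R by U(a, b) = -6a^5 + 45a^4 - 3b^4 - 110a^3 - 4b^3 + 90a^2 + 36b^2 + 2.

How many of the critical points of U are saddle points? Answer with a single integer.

6

U separates as a function of a plus a function of b, so ∇U=0 decouples.
∂U/∂a = -30a(a - 3)(a - 2)(a - 1) = 0 at a ∈ {0, 1, 2, 3}; ∂U/∂b = -12b(b - 2)(b + 3) = 0 at b ∈ {-3, 0, 2}.
The Hessian is diagonal: diag(U_aa, U_bb). Second derivatives: U_aa(0)=180, U_aa(1)=-60, U_aa(2)=60, U_aa(3)=-180; U_bb(-3)=-180, U_bb(0)=72, U_bb(2)=-120.
Saddle points occur where the two diagonal entries have opposite signs: (0, -3), (0, 2), (1, 0), (2, -3), (2, 2), (3, 0). Count: 6.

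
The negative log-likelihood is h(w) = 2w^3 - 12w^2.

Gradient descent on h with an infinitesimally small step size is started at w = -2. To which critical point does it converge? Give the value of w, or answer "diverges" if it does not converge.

h'(w) = 6w(w - 4), so h'(-2) = 72.
Gradient descent moves in the -h' direction, i.e. w is decreasing.
There is no critical point below w=-2, and h' keeps the same sign, so the iterate runs off to −∞.

diverges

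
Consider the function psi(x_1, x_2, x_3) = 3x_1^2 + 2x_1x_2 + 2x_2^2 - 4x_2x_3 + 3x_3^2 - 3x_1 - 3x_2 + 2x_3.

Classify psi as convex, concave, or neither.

convex

psi is quadratic, so its Hessian is the constant matrix H = [[6, 2, 0], [2, 4, -4], [0, -4, 6]].
Leading principal minors: 6, 20, 24.
All positive ⇒ H ≻ 0 ⇒ convex.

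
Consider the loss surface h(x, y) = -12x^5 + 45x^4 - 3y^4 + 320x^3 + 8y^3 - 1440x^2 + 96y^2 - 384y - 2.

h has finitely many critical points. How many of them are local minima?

2

h separates as a function of x plus a function of y, so ∇h=0 decouples.
∂h/∂x = -60x(x - 4)(x - 3)(x + 4) = 0 at x ∈ {-4, 0, 3, 4}; ∂h/∂y = -12(y - 4)(y - 2)(y + 4) = 0 at y ∈ {-4, 2, 4}.
The Hessian is diagonal: diag(h_xx, h_yy). Second derivatives: h_xx(-4)=13440, h_xx(0)=-2880, h_xx(3)=1260, h_xx(4)=-1920; h_yy(-4)=-576, h_yy(2)=144, h_yy(4)=-192.
Local minima occur where both diagonal entries positive: (-4, 2), (3, 2). Count: 2.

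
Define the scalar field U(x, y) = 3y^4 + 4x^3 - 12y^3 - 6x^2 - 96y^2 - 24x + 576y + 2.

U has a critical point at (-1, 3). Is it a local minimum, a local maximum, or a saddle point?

The mixed partial ∂²U/∂x∂y is 0, so the Hessian at any point is diag(U_xx, U_yy) = diag(12(2x - 1), 12(3y^2 - 6y - 16)).
At (-1, 3): H = diag(-36, -84).
Both eigenvalues are negative, so H is negative definite: a local maximum.

local maximum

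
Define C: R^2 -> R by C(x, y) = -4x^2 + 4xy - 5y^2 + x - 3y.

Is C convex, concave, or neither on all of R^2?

C is quadratic, so its Hessian is the constant matrix H = [[-8, 4], [4, -10]].
det(H) = 64, tr(H) = -18.
det(H) > 0 and tr(H) < 0, so H is negative definite everywhere: concave.

concave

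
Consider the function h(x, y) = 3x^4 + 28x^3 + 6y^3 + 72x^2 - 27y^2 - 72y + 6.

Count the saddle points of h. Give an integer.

h separates as a function of x plus a function of y, so ∇h=0 decouples.
∂h/∂x = 12x(x + 3)(x + 4) = 0 at x ∈ {-4, -3, 0}; ∂h/∂y = 18(y - 4)(y + 1) = 0 at y ∈ {-1, 4}.
The Hessian is diagonal: diag(h_xx, h_yy). Second derivatives: h_xx(-4)=48, h_xx(-3)=-36, h_xx(0)=144; h_yy(-1)=-90, h_yy(4)=90.
Saddle points occur where the two diagonal entries have opposite signs: (-4, -1), (-3, 4), (0, -1). Count: 3.

3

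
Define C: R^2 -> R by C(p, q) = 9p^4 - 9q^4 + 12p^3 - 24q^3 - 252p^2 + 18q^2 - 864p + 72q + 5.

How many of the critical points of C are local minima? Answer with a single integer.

C separates as a function of p plus a function of q, so ∇C=0 decouples.
∂C/∂p = 36(p - 4)(p + 2)(p + 3) = 0 at p ∈ {-3, -2, 4}; ∂C/∂q = -36(q - 1)(q + 1)(q + 2) = 0 at q ∈ {-2, -1, 1}.
The Hessian is diagonal: diag(C_pp, C_qq). Second derivatives: C_pp(-3)=252, C_pp(-2)=-216, C_pp(4)=1512; C_qq(-2)=-108, C_qq(-1)=72, C_qq(1)=-216.
Local minima occur where both diagonal entries positive: (-3, -1), (4, -1). Count: 2.

2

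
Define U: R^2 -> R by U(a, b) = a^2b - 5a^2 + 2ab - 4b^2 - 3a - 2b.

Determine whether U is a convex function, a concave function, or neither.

The term a^2b is cubic, so the Hessian is not constant.
∂²U/∂a² = 2b - 10, which takes both signs as b varies (negative for sufficiently negative b). A diagonal entry of the Hessian changing sign means the Hessian is neither positive- nor negative-semidefinite on all of R^2.

neither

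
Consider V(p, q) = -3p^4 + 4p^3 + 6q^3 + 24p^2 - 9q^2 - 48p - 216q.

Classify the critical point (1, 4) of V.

The mixed partial ∂²V/∂p∂q is 0, so the Hessian at any point is diag(V_pp, V_qq) = diag(12(-3p^2 + 2p + 4), 18(2q - 1)).
At (1, 4): H = diag(36, 126).
Both eigenvalues are positive, so H is positive definite: a local minimum.

local minimum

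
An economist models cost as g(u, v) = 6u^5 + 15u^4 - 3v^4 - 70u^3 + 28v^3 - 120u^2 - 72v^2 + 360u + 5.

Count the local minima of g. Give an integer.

g separates as a function of u plus a function of v, so ∇g=0 decouples.
∂g/∂u = 30(u - 2)(u - 1)(u + 2)(u + 3) = 0 at u ∈ {-3, -2, 1, 2}; ∂g/∂v = -12v(v - 4)(v - 3) = 0 at v ∈ {0, 3, 4}.
The Hessian is diagonal: diag(g_uu, g_vv). Second derivatives: g_uu(-3)=-600, g_uu(-2)=360, g_uu(1)=-360, g_uu(2)=600; g_vv(0)=-144, g_vv(3)=36, g_vv(4)=-48.
Local minima occur where both diagonal entries positive: (-2, 3), (2, 3). Count: 2.

2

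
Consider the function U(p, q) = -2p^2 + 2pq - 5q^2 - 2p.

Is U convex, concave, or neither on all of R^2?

concave

U is quadratic, so its Hessian is the constant matrix H = [[-4, 2], [2, -10]].
det(H) = 36, tr(H) = -14.
det(H) > 0 and tr(H) < 0, so H is negative definite everywhere: concave.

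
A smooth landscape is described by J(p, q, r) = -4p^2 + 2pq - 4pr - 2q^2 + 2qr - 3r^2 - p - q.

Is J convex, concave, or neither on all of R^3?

J is quadratic, so its Hessian is the constant matrix H = [[-8, 2, -4], [2, -4, 2], [-4, 2, -6]].
Leading principal minors: -8, 28, -104.
Signs alternate −, +, − ⇒ H ≺ 0 ⇒ concave.

concave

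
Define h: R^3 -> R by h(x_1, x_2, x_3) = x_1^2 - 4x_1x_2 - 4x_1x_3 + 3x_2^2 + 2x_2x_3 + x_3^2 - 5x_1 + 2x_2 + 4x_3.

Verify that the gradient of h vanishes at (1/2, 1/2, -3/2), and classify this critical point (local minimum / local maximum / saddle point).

saddle point

∇h = (2x_1 - 4x_2 - 4x_3 - 5, -4x_1 + 6x_2 + 2x_3 + 2, -4x_1 + 2x_2 + 2x_3 + 4); substituting (1/2, 1/2, -3/2) gives ∇h = (0, 0, 0), so (1/2, 1/2, -3/2) is indeed a critical point.
The Hessian is constant: H = [[2, -4, -4], [-4, 6, 2], [-4, 2, 2]].
Leading principal minors: Δ₁ = 2, Δ₂ = -4, Δ₃ = -48.
The minors fit neither the all-positive nor the alternating-sign pattern, so H is indefinite: a saddle point.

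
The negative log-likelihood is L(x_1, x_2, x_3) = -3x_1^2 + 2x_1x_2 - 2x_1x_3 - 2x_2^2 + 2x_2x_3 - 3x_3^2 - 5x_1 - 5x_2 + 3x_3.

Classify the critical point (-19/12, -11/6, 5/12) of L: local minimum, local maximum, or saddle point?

The Hessian is constant: H = [[-6, 2, -2], [2, -4, 2], [-2, 2, -6]].
Leading principal minors: Δ₁ = -6, Δ₂ = 20, Δ₃ = -96.
The minors alternate sign starting negative (−, +, −), so H is negative definite: a local maximum.

local maximum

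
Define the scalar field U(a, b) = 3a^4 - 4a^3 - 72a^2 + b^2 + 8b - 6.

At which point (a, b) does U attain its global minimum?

U(a,b) separates as P(a) + Q(b) − 6, so its minimum is min P + min Q − 6.
P'(a) = 12a(a - 4)(a + 3) vanishes at a ∈ {-3, 0, 4}; Q'(b) = 2b + 8 vanishes at b ∈ {-4}.
Local minima of P (where P''>0): P(-3)=-297, P(4)=-640. Local minima of Q: Q(-4)=-16.
So the global minimum of U is P(4) + Q(-4) − 6 = -640 − 16 − 6 = -662, attained at (4, -4).

(4, -4)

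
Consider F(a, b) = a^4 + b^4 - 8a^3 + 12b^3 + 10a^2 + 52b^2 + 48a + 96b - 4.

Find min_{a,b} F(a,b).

F(a,b) separates as P(a) + Q(b) − 4, so its minimum is min P + min Q − 4.
P'(a) = 4(a - 4)(a - 3)(a + 1) vanishes at a ∈ {-1, 3, 4}; Q'(b) = 4(b + 2)(b + 3)(b + 4) vanishes at b ∈ {-4, -3, -2}.
Local minima of P (where P''>0): P(-1)=-29, P(4)=96. Local minima of Q: Q(-4)=-64, Q(-2)=-64.
So the global minimum of F is P(-1) + Q(-4) − 4 = -29 − 64 − 4 = -97, attained at (-1, -4).

-97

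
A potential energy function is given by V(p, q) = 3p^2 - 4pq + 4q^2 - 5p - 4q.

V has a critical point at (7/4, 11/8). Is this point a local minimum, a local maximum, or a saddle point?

local minimum

The Hessian of V is constant: H = [[6, -4], [-4, 8]].
det(H) = 6·8 − (-4)² = 32.
det(H) > 0 and tr(H) = 14 > 0, so H is positive definite and the point is a local minimum.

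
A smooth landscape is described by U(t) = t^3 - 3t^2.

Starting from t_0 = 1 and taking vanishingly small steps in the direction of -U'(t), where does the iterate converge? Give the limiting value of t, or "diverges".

U'(t) = 3t(t - 2), so U'(1) = -3.
Gradient descent moves in the -U' direction, i.e. t is increasing.
The nearest critical point in that direction is t = 2, where U'' = 6 > 0 (a local minimum). The iterate converges there.

2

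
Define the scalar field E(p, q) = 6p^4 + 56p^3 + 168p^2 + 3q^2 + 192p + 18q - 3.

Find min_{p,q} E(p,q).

-158

E(p,q) separates as A(p) + B(q) − 3, so its minimum is min A + min B − 3.
A'(p) = 24(p + 1)(p + 2)(p + 4) vanishes at p ∈ {-4, -2, -1}; B'(q) = 6q + 18 vanishes at q ∈ {-3}.
Local minima of A (where A''>0): A(-4)=-128, A(-1)=-74. Local minima of B: B(-3)=-27.
So the global minimum of E is A(-4) + B(-3) − 3 = -128 − 27 − 3 = -158, attained at (-4, -3).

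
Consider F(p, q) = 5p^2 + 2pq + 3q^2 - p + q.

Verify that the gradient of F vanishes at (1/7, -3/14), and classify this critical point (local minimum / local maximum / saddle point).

local minimum

∇F = (10p + 2q - 1, 2p + 6q + 1); substituting (1/7, -3/14) gives ∇F = (0, 0), so (1/7, -3/14) is indeed a critical point.
The Hessian of F is constant: H = [[10, 2], [2, 6]].
det(H) = 10·6 − 2² = 56.
det(H) > 0 and tr(H) = 16 > 0, so H is positive definite and the point is a local minimum.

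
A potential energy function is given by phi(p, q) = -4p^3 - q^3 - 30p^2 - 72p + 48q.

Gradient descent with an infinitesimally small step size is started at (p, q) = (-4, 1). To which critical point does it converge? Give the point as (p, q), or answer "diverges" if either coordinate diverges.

(-3, -4)

phi is separable, so gradient descent decouples: p follows -∂phi/∂p, q follows -∂phi/∂q.
∂phi/∂p = -12(p + 2)(p + 3); at p=-4 this is -24, so p increases.
∂phi/∂q = -3(q - 4)(q + 4); at q=1 this is 45, so q decreases.
p converges to its nearest critical value -3 (a local min of the p-part); q converges to -4. The iterate converges to (-3, -4).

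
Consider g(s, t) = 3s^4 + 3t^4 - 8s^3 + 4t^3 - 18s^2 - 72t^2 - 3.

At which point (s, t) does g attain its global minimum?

g(s,t) separates as P(s) + Q(t) − 3, so its minimum is min P + min Q − 3.
P'(s) = 12s(s - 3)(s + 1) vanishes at s ∈ {-1, 0, 3}; Q'(t) = 12t(t - 3)(t + 4) vanishes at t ∈ {-4, 0, 3}.
Local minima of P (where P''>0): P(-1)=-7, P(3)=-135. Local minima of Q: Q(-4)=-640, Q(3)=-297.
So the global minimum of g is P(3) + Q(-4) − 3 = -135 − 640 − 3 = -778, attained at (3, -4).

(3, -4)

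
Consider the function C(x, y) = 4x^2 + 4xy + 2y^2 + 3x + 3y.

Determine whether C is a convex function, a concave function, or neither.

convex

C is quadratic, so its Hessian is the constant matrix H = [[8, 4], [4, 4]].
det(H) = 16, tr(H) = 12.
det(H) > 0 and tr(H) > 0, so H is positive definite everywhere: convex.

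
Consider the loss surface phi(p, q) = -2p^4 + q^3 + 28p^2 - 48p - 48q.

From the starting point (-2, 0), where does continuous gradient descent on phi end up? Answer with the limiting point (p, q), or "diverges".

phi is separable, so gradient descent decouples: p follows -∂phi/∂p, q follows -∂phi/∂q.
∂phi/∂p = -8(p - 2)(p - 1)(p + 3); at p=-2 this is -96, so p increases.
∂phi/∂q = 3(q - 4)(q + 4); at q=0 this is -48, so q increases.
p converges to its nearest critical value 1 (a local min of the p-part); q converges to 4. The iterate converges to (1, 4).

(1, 4)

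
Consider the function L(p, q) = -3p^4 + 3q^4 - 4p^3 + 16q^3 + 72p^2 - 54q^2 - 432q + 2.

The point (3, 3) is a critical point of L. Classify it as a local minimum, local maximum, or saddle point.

The mixed partial ∂²L/∂p∂q is 0, so the Hessian at any point is diag(L_pp, L_qq) = diag(12(-3p^2 - 2p + 12), 12(3q^2 + 8q - 9)).
At (3, 3): H = diag(-252, 504).
The eigenvalues have opposite signs, so H is indefinite: a saddle point.

saddle point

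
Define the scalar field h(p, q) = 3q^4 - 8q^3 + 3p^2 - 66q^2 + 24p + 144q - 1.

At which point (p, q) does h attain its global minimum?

h(p,q) separates as A(p) + B(q) − 1, so its minimum is min A + min B − 1.
A'(p) = 6p + 24 vanishes at p ∈ {-4}; B'(q) = 12(q - 4)(q - 1)(q + 3) vanishes at q ∈ {-3, 1, 4}.
Local minima of A (where A''>0): A(-4)=-48. Local minima of B: B(-3)=-567, B(4)=-224.
So the global minimum of h is A(-4) + B(-3) − 1 = -48 − 567 − 1 = -616, attained at (-4, -3).

(-4, -3)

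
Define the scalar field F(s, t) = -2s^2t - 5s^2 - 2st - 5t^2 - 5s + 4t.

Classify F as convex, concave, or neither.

neither

The term -2s^2t is cubic, so the Hessian is not constant.
∂²F/∂s² = -4t - 10, which takes both signs as t varies (negative for sufficiently large t). A diagonal entry of the Hessian changing sign means the Hessian is neither positive- nor negative-semidefinite on all of R^2.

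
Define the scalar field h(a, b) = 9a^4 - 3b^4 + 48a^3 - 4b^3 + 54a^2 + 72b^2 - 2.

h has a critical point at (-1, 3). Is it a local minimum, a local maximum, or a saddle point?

local maximum

The mixed partial ∂²h/∂a∂b is 0, so the Hessian at any point is diag(h_aa, h_bb) = diag(36(3a^2 + 8a + 3), 12(-3b^2 - 2b + 12)).
At (-1, 3): H = diag(-72, -252).
Both eigenvalues are negative, so H is negative definite: a local maximum.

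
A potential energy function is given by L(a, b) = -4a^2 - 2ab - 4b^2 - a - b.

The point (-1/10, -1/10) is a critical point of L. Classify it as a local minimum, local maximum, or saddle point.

local maximum

The Hessian of L is constant: H = [[-8, -2], [-2, -8]].
det(H) = (-8)·(-8) − (-2)² = 60.
det(H) > 0 and tr(H) = -16 < 0, so H is negative definite and the point is a local maximum.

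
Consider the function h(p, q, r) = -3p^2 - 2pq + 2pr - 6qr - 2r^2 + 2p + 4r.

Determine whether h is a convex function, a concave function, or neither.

neither

h is quadratic, so its Hessian is the constant matrix H = [[-6, -2, 2], [-2, 0, -6], [2, -6, -4]].
Leading principal minors: -6, -4, 280.
Neither pattern holds ⇒ H is indefinite ⇒ neither convex nor concave.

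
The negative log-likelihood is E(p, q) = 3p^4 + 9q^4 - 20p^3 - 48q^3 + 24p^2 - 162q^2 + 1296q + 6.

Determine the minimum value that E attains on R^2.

E(p,q) separates as A(p) + B(q) + 6, so its minimum is min A + min B + 6.
A'(p) = 12p(p - 4)(p - 1) vanishes at p ∈ {0, 1, 4}; B'(q) = 36(q - 4)(q - 3)(q + 3) vanishes at q ∈ {-3, 3, 4}.
Local minima of A (where A''>0): A(0)=0, A(4)=-128. Local minima of B: B(-3)=-3321, B(4)=1824.
So the global minimum of E is A(4) + B(-3) + 6 = -128 − 3321 + 6 = -3443, attained at (4, -3).

-3443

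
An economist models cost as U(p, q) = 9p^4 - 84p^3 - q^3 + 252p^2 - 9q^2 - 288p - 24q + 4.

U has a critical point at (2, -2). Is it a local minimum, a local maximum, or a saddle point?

local maximum

The mixed partial ∂²U/∂p∂q is 0, so the Hessian at any point is diag(U_pp, U_qq) = diag(36(3p^2 - 14p + 14), -6(q + 3)).
At (2, -2): H = diag(-72, -6).
Both eigenvalues are negative, so H is negative definite: a local maximum.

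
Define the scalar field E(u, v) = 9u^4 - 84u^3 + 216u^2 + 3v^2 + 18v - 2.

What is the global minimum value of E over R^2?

-29

E(u,v) separates as P(u) + Q(v) − 2, so its minimum is min P + min Q − 2.
P'(u) = 36u(u - 4)(u - 3) vanishes at u ∈ {0, 3, 4}; Q'(v) = 6v + 18 vanishes at v ∈ {-3}.
Local minima of P (where P''>0): P(0)=0, P(4)=384. Local minima of Q: Q(-3)=-27.
So the global minimum of E is P(0) + Q(-3) − 2 = 0 − 27 − 2 = -29, attained at (0, -3).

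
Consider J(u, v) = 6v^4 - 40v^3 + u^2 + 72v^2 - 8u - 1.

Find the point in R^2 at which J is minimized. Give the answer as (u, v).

J(u,v) separates as P(u) + Q(v) − 1, so its minimum is min P + min Q − 1.
P'(u) = 2u - 8 vanishes at u ∈ {4}; Q'(v) = 24v(v - 3)(v - 2) vanishes at v ∈ {0, 2, 3}.
Local minima of P (where P''>0): P(4)=-16. Local minima of Q: Q(0)=0, Q(3)=54.
So the global minimum of J is P(4) + Q(0) − 1 = -16 + 0 − 1 = -17, attained at (4, 0).

(4, 0)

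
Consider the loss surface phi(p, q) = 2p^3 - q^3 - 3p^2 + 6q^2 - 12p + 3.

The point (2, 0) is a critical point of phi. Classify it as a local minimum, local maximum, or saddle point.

local minimum

The mixed partial ∂²phi/∂p∂q is 0, so the Hessian at any point is diag(phi_pp, phi_qq) = diag(6(2p - 1), 6(-q + 2)).
At (2, 0): H = diag(18, 12).
Both eigenvalues are positive, so H is positive definite: a local minimum.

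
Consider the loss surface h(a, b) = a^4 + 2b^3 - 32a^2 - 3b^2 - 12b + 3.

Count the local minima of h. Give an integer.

h separates as a function of a plus a function of b, so ∇h=0 decouples.
∂h/∂a = 4a(a - 4)(a + 4) = 0 at a ∈ {-4, 0, 4}; ∂h/∂b = 6(b - 2)(b + 1) = 0 at b ∈ {-1, 2}.
The Hessian is diagonal: diag(h_aa, h_bb). Second derivatives: h_aa(-4)=128, h_aa(0)=-64, h_aa(4)=128; h_bb(-1)=-18, h_bb(2)=18.
Local minima occur where both diagonal entries positive: (-4, 2), (4, 2). Count: 2.

2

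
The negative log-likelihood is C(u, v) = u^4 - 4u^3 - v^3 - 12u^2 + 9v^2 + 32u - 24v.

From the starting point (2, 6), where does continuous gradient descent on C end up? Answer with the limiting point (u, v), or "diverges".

C is separable, so gradient descent decouples: u follows -∂C/∂u, v follows -∂C/∂v.
∂C/∂u = 4(u - 4)(u - 1)(u + 2); at u=2 this is -32, so u increases.
∂C/∂v = -3(v - 4)(v - 2); at v=6 this is -24, so v increases.
The v-coordinate has no critical point in that direction and runs off to infinity.

diverges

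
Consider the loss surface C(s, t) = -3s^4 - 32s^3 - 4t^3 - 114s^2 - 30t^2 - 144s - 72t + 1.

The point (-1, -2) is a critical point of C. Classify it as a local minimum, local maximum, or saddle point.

The mixed partial ∂²C/∂s∂t is 0, so the Hessian at any point is diag(C_ss, C_tt) = diag(-12(3s^2 + 16s + 19), -12(2t + 5)).
At (-1, -2): H = diag(-72, -12).
Both eigenvalues are negative, so H is negative definite: a local maximum.

local maximum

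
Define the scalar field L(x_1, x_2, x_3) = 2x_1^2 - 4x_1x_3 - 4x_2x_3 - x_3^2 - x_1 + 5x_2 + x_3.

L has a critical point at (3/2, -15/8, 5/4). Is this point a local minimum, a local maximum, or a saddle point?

The Hessian is constant: H = [[4, 0, -4], [0, 0, -4], [-4, -4, -2]].
Leading principal minors: Δ₁ = 4, Δ₂ = 0, Δ₃ = -64.
The minors fit neither the all-positive nor the alternating-sign pattern, so H is indefinite: a saddle point.

saddle point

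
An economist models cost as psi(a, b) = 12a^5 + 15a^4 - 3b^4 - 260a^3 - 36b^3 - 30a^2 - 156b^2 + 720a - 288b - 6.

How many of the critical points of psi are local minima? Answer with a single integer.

2

psi separates as a function of a plus a function of b, so ∇psi=0 decouples.
∂psi/∂a = 60(a - 3)(a - 1)(a + 1)(a + 4) = 0 at a ∈ {-4, -1, 1, 3}; ∂psi/∂b = -12(b + 2)(b + 3)(b + 4) = 0 at b ∈ {-4, -3, -2}.
The Hessian is diagonal: diag(psi_aa, psi_bb). Second derivatives: psi_aa(-4)=-6300, psi_aa(-1)=1440, psi_aa(1)=-1200, psi_aa(3)=3360; psi_bb(-4)=-24, psi_bb(-3)=12, psi_bb(-2)=-24.
Local minima occur where both diagonal entries positive: (-1, -3), (3, -3). Count: 2.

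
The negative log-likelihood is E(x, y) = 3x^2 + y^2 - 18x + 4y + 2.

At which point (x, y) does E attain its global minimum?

(3, -2)

E(x,y) separates as P(x) + Q(y) + 2, so its minimum is min P + min Q + 2.
P'(x) = 6x - 18 vanishes at x ∈ {3}; Q'(y) = 2y + 4 vanishes at y ∈ {-2}.
Local minima of P (where P''>0): P(3)=-27. Local minima of Q: Q(-2)=-4.
So the global minimum of E is P(3) + Q(-2) + 2 = -27 − 4 + 2 = -29, attained at (3, -2).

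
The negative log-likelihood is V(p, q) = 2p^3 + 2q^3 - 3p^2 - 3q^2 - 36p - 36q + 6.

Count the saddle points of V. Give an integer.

2

V separates as a function of p plus a function of q, so ∇V=0 decouples.
∂V/∂p = 6(p - 3)(p + 2) = 0 at p ∈ {-2, 3}; ∂V/∂q = 6(q - 3)(q + 2) = 0 at q ∈ {-2, 3}.
The Hessian is diagonal: diag(V_pp, V_qq). Second derivatives: V_pp(-2)=-30, V_pp(3)=30; V_qq(-2)=-30, V_qq(3)=30.
Saddle points occur where the two diagonal entries have opposite signs: (-2, 3), (3, -2). Count: 2.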